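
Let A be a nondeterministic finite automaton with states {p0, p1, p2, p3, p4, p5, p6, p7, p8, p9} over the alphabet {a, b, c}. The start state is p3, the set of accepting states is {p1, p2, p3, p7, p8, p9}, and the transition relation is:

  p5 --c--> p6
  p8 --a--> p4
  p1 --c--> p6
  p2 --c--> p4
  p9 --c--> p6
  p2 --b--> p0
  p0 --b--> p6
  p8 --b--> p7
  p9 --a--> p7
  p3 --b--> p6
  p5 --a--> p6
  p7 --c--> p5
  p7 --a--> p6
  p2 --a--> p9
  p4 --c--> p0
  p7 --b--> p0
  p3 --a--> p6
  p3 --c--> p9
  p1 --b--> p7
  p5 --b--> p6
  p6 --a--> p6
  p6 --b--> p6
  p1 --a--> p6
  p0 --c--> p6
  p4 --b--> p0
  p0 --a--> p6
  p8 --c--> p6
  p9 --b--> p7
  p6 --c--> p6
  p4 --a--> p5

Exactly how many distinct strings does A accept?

4

The useful subgraph on states {p3, p7, p9} is acyclic, so L(A) is finite; the longest accepting path visits 3 useful states, giving maximum string length 2.
Counting accepting paths from p3 by length: 1 of length 0, 1 of length 1, 2 of length 2. Total 4.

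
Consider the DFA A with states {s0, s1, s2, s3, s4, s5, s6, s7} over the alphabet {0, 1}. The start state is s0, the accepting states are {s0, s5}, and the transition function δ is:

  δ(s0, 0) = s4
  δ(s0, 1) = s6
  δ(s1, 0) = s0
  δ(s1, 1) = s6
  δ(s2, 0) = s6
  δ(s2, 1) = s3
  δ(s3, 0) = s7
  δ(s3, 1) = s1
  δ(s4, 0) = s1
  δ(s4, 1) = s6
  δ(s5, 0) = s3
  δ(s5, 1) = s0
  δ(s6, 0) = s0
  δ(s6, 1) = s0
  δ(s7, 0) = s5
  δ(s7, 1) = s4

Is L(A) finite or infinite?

infinite

State s0 is reachable from the start and can reach an accepting state, and it lies on the cycle s0 → s4 → s1 → s0.
Traversing that cycle any number of times yields accepted strings of unbounded length, so the language is infinite.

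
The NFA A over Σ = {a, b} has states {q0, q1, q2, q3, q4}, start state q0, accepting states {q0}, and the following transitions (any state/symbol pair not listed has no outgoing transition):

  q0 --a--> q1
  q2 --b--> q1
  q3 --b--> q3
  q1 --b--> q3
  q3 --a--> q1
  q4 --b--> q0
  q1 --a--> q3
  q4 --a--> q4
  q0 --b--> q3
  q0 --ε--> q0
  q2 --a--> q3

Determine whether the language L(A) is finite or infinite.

The useful states (reachable from q0 and able to reach an accepting state) are {q0}.
Restricted to these states the transition graph has no cycle, so every accepting path has bounded length and L is finite.

finite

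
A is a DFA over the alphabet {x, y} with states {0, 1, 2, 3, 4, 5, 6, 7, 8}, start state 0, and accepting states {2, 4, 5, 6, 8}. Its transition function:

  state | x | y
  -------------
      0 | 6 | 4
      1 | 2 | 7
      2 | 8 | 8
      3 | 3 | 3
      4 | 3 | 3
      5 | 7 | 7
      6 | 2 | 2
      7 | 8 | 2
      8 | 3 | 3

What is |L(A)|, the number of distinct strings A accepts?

The useful subgraph on states {0, 2, 4, 6, 8} is acyclic, so L(A) is finite; the longest accepting path visits 4 useful states, giving maximum string length 3.
Counting accepting paths from 0 by length: 2 of length 1, 2 of length 2, 4 of length 3. Total 8.

8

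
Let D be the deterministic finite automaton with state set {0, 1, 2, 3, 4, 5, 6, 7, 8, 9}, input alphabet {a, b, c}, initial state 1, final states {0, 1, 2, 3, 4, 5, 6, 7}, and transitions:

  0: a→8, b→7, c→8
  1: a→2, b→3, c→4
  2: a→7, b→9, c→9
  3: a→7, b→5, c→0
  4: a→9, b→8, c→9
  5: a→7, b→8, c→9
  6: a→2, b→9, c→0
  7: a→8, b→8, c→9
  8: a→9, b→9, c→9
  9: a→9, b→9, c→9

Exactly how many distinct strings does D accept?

The useful subgraph on states {0, 1, 2, 3, 4, 5, 7} is acyclic, so L(D) is finite; the longest accepting path visits 4 useful states, giving maximum string length 3.
Counting accepting paths from 1 by length: 1 of length 0, 3 of length 1, 4 of length 2, 2 of length 3. Total 10.

10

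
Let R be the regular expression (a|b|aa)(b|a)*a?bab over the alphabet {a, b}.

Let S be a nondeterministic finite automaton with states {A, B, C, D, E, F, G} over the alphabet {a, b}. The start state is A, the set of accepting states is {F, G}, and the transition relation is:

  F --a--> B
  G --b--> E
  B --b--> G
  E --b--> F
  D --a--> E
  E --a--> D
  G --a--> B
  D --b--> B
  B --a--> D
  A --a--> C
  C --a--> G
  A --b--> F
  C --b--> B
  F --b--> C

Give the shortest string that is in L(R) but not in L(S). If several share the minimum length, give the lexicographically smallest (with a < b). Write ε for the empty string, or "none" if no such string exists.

The string abab is accepted by R but not by S.
No shorter string lies in the difference, and abab is the lexicographically first length-4 string in L(R) \ L(S).

abab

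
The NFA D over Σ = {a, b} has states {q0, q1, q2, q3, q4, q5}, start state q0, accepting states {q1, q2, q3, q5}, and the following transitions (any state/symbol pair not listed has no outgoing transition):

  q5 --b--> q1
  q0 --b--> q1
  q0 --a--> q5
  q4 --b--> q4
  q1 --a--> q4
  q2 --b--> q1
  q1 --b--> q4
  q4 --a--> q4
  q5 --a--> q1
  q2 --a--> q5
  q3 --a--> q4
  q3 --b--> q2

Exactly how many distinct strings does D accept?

4

The useful subgraph on states {q0, q1, q5} is acyclic, so L(D) is finite; the longest accepting path visits 3 useful states, giving maximum string length 2.
Counting accepting paths from q0 by length: 2 of length 1, 2 of length 2. Total 4.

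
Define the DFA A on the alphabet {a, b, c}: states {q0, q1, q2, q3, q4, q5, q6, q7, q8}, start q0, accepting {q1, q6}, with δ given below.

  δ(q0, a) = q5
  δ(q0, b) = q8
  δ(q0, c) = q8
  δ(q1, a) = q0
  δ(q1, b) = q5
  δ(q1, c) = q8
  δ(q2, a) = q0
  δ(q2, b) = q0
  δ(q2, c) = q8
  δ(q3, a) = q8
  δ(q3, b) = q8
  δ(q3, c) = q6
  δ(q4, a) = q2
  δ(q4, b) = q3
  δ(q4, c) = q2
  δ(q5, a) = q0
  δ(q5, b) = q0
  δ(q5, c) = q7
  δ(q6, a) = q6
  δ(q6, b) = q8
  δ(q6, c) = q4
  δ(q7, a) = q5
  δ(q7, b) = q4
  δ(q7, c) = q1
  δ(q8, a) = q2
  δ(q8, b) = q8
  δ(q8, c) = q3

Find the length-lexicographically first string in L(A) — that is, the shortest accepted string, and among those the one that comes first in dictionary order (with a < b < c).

acc

A breadth-first search from q0 reaches an accepting state first via the path q0 → q5 → q7 → q1 on input acc.
No string of length < 3 is accepted (BFS exhausts all shorter strings without reaching an accepting state), and acc is the lexicographically least accepting string of length 3.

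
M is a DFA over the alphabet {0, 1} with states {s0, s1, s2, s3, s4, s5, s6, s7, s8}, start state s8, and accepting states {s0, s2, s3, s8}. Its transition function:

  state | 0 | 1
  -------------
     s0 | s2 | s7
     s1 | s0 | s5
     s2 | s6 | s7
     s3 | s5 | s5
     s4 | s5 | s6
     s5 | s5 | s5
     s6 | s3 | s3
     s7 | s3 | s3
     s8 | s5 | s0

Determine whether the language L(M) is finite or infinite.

finite

The useful states (reachable from s8 and able to reach an accepting state) are {s0, s2, s3, s6, s7, s8}.
Restricted to these states the transition graph has no cycle, so every accepting path has bounded length and L is finite.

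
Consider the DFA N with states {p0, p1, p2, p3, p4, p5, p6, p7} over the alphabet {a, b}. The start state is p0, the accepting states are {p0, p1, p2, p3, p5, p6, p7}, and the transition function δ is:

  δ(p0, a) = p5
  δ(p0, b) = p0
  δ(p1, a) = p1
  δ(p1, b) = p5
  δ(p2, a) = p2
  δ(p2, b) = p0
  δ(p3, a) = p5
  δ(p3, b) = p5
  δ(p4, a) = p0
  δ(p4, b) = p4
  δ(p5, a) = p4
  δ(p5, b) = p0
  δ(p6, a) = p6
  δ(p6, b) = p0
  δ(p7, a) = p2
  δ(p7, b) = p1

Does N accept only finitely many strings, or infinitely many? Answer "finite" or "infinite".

infinite

State p0 is reachable from the start and can reach an accepting state, and it lies on the cycle p0 → p0.
Traversing that cycle any number of times yields accepted strings of unbounded length, so the language is infinite.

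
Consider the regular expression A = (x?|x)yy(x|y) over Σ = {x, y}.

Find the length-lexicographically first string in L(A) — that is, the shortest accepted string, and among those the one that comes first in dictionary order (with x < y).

yyx

By inspection of the expression, no string of length less than 3 matches, and yyx is the lexicographically first match of length 3.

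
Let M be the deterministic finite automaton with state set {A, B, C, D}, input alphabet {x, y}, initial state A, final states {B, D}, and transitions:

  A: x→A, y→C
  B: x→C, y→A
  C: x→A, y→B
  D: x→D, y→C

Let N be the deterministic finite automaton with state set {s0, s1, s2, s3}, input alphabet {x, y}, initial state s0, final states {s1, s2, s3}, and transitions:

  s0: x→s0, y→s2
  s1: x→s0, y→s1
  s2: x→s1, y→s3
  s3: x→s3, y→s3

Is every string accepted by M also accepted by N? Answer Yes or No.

Exploring the product automaton M × N from the start pair (A, s0), following both machines on each input symbol, reaches 10 state pairs: (A, s0), (C, s2), (A, s1), (B, s3), (C, s1), (C, s3), (A, s3), (B, s1), (C, s0), (B, s2).
M accepts in {B, D} and N accepts in {s1, s2, s3}. The reachable pairs whose M-component is accepting are (B, s3), (B, s1), (B, s2); in each of them the N-component is accepting too, so the product for L(M) \ L(N) (M-component accepting, N-component rejecting) has no reachable accepting pair and the difference is empty.
Hence every string in L(M) is also in L(N).

Yes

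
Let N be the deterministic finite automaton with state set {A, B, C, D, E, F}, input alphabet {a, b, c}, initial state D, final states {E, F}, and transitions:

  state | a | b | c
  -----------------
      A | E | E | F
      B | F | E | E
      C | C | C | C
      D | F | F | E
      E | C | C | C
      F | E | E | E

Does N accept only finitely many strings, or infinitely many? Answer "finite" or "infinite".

The useful states (reachable from D and able to reach an accepting state) are {D, E, F}.
Restricted to these states the transition graph has no cycle, so every accepting path has bounded length and L is finite.

finite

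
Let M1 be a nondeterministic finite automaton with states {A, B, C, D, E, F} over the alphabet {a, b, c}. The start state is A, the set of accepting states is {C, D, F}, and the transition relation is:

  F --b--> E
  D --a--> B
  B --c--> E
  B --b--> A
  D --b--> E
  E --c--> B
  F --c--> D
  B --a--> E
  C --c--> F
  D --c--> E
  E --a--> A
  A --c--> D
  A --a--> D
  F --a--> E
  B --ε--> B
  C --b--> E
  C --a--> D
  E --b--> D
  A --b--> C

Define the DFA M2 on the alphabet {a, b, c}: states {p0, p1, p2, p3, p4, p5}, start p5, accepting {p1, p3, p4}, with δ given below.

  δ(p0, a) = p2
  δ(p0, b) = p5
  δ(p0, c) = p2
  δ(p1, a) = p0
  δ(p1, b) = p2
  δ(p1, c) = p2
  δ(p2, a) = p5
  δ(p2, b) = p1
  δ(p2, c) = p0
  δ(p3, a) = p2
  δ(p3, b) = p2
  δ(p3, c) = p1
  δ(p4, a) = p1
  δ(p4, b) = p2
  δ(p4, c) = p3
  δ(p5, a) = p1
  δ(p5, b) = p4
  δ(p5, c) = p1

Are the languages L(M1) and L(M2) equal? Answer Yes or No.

Exploring the product automaton M1 × M2 from the start pair (A, p5), following both machines on each input symbol, reaches 6 state pairs: (A, p5), (D, p1), (C, p4), (B, p0), (E, p2), (F, p3).
M1 accepts in {C, D, F} and M2 accepts in {p1, p3, p4}. In every reachable pair the two components are either both accepting — (D, p1), (C, p4), (F, p3) — or both non-accepting, so no string is accepted by exactly one of the machines: L(M1) \ L(M2) and L(M2) \ L(M1) are both empty.
Hence every string is accepted by M1 iff it is accepted by M2, and the two languages coincide.

Yes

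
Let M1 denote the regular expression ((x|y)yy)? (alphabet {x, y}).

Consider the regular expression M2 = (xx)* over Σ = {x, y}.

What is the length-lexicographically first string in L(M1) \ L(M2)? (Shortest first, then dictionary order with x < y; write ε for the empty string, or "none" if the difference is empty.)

The string xyy is accepted by M1 but not by M2.
No shorter string lies in the difference, and xyy is the lexicographically first length-3 string in L(M1) \ L(M2).

xyy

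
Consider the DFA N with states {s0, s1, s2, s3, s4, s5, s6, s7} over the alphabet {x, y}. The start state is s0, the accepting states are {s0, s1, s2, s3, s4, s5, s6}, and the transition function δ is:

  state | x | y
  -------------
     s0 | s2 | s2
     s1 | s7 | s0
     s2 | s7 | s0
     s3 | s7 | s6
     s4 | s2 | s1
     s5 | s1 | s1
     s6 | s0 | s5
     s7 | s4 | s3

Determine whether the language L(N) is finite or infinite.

infinite

State s0 is reachable from the start and can reach an accepting state, and it lies on the cycle s0 → s2 → s0.
Traversing that cycle any number of times yields accepted strings of unbounded length, so the language is infinite.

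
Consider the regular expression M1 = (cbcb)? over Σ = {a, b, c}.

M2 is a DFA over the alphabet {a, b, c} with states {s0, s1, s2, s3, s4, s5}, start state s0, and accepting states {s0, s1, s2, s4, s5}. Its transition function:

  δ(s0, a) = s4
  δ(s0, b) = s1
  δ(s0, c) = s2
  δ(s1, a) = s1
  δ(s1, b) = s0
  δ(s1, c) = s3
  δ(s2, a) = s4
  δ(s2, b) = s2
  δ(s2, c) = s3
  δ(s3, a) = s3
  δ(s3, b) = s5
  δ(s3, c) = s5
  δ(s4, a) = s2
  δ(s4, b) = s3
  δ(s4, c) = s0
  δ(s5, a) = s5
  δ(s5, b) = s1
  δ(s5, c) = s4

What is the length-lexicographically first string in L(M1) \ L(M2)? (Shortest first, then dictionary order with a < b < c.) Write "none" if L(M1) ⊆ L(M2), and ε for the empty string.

none

Converting the expression M1 to a DFA (subset construction, then merging equivalent states) gives the minimal DFA with states {r0, r1, r2, r3, r4, r5}, start state r0, accepting states {r0, r5} and transitions r0: a→r1, b→r1, c→r2; r1: a→r1, b→r1, c→r1; r2: a→r1, b→r3, c→r1; r3: a→r1, b→r1, c→r4; r4: a→r1, b→r5, c→r1; r5: a→r1, b→r1, c→r1.
Exploring the product automaton M1 × M2 from the start pair (r0, s0), following both machines on each input symbol, reaches 11 state pairs: (r0, s0), (r1, s4), (r1, s1), (r2, s2), (r1, s2), (r1, s3), (r1, s0), (r3, s2), (r1, s5), (r4, s3), (r5, s5).
M1 accepts in {r0, r5} and M2 accepts in {s0, s1, s2, s4, s5}. The reachable pairs whose M1-component is accepting are (r0, s0), (r5, s5); in each of them the M2-component is accepting too, so the product for L(M1) \ L(M2) (M1-component accepting, M2-component rejecting) has no reachable accepting pair and the difference is empty.
So every string accepted by M1 is also accepted by M2: L(M1) \ L(M2) = ∅ and there is no such string.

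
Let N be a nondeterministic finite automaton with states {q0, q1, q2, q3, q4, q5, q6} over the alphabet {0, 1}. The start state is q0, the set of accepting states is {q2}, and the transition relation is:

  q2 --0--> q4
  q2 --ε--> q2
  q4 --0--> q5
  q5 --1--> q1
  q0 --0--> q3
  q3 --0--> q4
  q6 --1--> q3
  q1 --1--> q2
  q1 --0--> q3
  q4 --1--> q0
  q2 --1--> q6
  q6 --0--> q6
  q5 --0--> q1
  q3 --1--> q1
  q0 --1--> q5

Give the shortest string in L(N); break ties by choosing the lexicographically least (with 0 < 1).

A breadth-first search from q0 reaches an accepting state first via the path q0 → q3 → q1 → q2 on input 011.
No string of length < 3 is accepted (BFS exhausts all shorter strings without reaching an accepting state), and 011 is the lexicographically least accepting string of length 3.

011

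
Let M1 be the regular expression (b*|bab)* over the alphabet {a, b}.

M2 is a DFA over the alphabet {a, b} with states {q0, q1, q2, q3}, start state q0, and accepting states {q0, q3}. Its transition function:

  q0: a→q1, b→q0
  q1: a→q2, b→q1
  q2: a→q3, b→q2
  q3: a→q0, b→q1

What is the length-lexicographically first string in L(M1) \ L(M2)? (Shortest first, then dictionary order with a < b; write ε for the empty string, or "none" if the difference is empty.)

The string bab is accepted by M1 but not by M2.
No shorter string lies in the difference, and bab is the lexicographically first length-3 string in L(M1) \ L(M2).

bab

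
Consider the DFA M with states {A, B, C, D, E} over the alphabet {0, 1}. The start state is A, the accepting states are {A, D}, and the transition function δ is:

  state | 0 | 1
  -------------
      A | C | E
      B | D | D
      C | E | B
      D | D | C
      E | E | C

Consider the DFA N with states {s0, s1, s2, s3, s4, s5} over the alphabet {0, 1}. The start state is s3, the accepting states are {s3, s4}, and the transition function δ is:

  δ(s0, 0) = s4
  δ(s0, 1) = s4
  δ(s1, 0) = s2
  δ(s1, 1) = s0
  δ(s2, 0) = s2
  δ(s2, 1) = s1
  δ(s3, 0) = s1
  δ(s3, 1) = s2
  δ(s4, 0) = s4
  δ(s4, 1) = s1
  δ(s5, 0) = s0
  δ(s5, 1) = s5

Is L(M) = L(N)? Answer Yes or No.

Yes

Exploring the product automaton M × N from the start pair (A, s3), following both machines on each input symbol, reaches 5 state pairs: (A, s3), (C, s1), (E, s2), (B, s0), (D, s4).
M accepts in {A, D} and N accepts in {s3, s4}. In every reachable pair the two components are either both accepting — (A, s3), (D, s4) — or both non-accepting, so no string is accepted by exactly one of the machines: L(M) \ L(N) and L(N) \ L(M) are both empty.
Hence every string is accepted by M iff it is accepted by N, and the two languages coincide.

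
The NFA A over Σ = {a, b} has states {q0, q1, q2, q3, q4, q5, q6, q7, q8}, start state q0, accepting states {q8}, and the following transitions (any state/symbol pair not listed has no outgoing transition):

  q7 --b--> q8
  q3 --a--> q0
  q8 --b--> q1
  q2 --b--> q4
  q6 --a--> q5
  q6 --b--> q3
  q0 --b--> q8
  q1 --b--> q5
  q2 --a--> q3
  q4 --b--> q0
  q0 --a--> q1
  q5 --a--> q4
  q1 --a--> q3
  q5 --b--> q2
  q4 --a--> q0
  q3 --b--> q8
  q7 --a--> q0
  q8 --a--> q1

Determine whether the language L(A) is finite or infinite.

infinite

State q0 is reachable from the start and can reach an accepting state, and it lies on the cycle q0 → q8 → q1 → q3 → q0.
Traversing that cycle any number of times yields accepted strings of unbounded length, so the language is infinite.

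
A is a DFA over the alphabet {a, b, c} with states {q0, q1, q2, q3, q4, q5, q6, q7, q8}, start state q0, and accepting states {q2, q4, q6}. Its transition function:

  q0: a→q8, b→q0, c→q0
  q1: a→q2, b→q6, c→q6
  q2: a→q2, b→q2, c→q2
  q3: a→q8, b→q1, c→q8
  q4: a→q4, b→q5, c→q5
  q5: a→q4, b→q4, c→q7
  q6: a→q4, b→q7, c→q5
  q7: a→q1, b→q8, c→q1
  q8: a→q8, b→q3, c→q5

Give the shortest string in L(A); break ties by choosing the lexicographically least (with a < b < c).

aca

A breadth-first search from q0 reaches an accepting state first via the path q0 → q8 → q5 → q4 on input aca.
No string of length < 3 is accepted (BFS exhausts all shorter strings without reaching an accepting state), and aca is the lexicographically least accepting string of length 3.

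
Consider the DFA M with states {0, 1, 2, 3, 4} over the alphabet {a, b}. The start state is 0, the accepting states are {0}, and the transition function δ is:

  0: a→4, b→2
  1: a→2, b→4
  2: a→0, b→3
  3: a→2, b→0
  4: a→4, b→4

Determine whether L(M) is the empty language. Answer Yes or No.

The empty string ε is accepted: the run 0 ends in the accepting state 0.
Since at least one string is accepted, L(M) is not empty.

No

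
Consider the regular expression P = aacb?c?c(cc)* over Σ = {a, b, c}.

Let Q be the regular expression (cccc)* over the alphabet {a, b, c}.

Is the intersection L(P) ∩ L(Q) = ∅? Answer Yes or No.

Converting the expression P to a DFA (subset construction, then merging equivalent states) gives the minimal DFA with states {p0, p1, p2, p3, p4, p5, p6}, start state p0, accepting states {p6} and transitions p0: a→p1, b→p2, c→p2; p1: a→p3, b→p2, c→p2; p2: a→p2, b→p2, c→p2; p3: a→p2, b→p2, c→p4; p4: a→p2, b→p5, c→p6; p5: a→p2, b→p2, c→p6; p6: a→p2, b→p2, c→p6.
Converting the expression Q to a DFA (subset construction, then merging equivalent states) gives the minimal DFA with states {q0, q1, q2, q3, q4}, start state q0, accepting states {q0} and transitions q0: a→q1, b→q1, c→q2; q1: a→q1, b→q1, c→q1; q2: a→q1, b→q1, c→q3; q3: a→q1, b→q1, c→q4; q4: a→q1, b→q1, c→q0.
Exploring the product automaton P × Q from the start pair (p0, q0), following both machines on each input symbol, reaches 11 state pairs: (p0, q0), (p1, q1), (p2, q1), (p2, q2), (p3, q1), (p2, q3), (p4, q1), (p2, q4), (p5, q1), (p6, q1), (p2, q0).
P accepts in {p6} and Q accepts in {q0}; no reachable pair has both components accepting, so no string drives both machines to acceptance simultaneously and L(P) ∩ L(Q) = ∅.
So no string is accepted by both, and the intersection is empty.

Yes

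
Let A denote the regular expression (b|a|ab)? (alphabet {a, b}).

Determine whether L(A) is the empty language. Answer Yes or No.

No

The empty string ε matches the expression, so it belongs to L(A).
Since L(A) contains at least one string, it is not empty.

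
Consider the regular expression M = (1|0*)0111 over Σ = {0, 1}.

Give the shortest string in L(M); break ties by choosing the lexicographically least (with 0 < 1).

0111

By inspection of the expression, no string of length less than 4 matches, and 0111 is the lexicographically first match of length 4.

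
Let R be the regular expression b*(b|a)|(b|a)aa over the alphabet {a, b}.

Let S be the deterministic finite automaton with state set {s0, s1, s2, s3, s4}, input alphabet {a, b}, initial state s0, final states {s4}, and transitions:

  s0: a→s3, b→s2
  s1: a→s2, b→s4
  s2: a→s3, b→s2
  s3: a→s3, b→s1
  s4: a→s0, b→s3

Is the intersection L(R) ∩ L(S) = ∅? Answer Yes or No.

Yes

Converting the expression R to a DFA (subset construction, then merging equivalent states) gives the minimal DFA with states {r0, r1, r2, r3, r4, r5, r6, r7}, start state r0, accepting states {r1, r2, r5, r6, r7} and transitions r0: a→r1, b→r2; r1: a→r3, b→r4; r2: a→r5, b→r6; r3: a→r7, b→r4; r4: a→r4, b→r4; r5: a→r7, b→r4; r6: a→r7, b→r6; r7: a→r4, b→r4.
Exploring the product automaton R × S from the start pair (r0, s0), following both machines on each input symbol, reaches 12 state pairs: (r0, s0), (r1, s3), (r2, s2), (r3, s3), (r4, s1), (r5, s3), (r6, s2), (r7, s3), (r4, s2), (r4, s4), (r4, s3), (r4, s0).
R accepts in {r1, r2, r5, r6, r7} and S accepts in {s4}; no reachable pair has both components accepting, so no string drives both machines to acceptance simultaneously and L(R) ∩ L(S) = ∅.
So no string is accepted by both, and the intersection is empty.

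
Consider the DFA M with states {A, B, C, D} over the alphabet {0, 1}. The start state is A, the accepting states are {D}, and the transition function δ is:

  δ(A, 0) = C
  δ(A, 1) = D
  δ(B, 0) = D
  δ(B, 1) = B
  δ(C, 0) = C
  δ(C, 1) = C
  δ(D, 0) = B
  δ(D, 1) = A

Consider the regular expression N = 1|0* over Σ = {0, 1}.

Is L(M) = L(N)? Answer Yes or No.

No

The string 100 is accepted by M but rejected by N.
So L(M) ≠ L(N).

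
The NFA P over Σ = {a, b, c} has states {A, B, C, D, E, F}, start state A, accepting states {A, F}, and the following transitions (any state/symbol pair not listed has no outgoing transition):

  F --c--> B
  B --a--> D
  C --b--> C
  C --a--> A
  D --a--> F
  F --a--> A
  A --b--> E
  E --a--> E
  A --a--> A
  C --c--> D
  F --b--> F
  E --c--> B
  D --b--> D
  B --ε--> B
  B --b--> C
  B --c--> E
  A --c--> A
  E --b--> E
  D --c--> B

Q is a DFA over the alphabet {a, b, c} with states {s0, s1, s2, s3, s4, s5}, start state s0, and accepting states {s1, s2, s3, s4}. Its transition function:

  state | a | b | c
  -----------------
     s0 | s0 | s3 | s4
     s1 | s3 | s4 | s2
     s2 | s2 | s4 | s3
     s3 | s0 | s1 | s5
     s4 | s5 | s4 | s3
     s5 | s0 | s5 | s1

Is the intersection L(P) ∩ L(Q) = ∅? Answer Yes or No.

The string c is accepted by both P and Q.
Hence L(P) ∩ L(Q) ≠ ∅.

No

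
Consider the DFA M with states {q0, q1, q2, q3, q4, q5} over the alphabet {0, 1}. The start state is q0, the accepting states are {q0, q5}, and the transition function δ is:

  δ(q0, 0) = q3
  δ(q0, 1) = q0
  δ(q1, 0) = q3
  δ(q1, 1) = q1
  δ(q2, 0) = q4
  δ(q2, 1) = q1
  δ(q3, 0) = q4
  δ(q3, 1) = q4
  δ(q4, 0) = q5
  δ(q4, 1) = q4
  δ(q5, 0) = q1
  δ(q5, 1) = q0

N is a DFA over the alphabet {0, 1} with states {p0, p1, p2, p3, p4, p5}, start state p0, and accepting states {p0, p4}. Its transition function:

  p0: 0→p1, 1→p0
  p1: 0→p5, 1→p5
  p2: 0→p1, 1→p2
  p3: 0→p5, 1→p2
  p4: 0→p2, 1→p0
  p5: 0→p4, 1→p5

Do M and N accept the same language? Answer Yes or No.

Yes

Exploring the product automaton M × N from the start pair (q0, p0), following both machines on each input symbol, reaches 5 state pairs: (q0, p0), (q3, p1), (q4, p5), (q5, p4), (q1, p2).
M accepts in {q0, q5} and N accepts in {p0, p4}. In every reachable pair the two components are either both accepting — (q0, p0), (q5, p4) — or both non-accepting, so no string is accepted by exactly one of the machines: L(M) \ L(N) and L(N) \ L(M) are both empty.
Hence every string is accepted by M iff it is accepted by N, and the two languages coincide.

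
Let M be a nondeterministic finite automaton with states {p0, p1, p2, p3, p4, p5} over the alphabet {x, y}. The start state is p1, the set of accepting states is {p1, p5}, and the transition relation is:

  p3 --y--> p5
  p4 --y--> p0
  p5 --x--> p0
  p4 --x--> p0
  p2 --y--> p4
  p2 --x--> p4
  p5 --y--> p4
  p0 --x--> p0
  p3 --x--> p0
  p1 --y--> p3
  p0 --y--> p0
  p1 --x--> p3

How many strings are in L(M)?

3

The useful subgraph on states {p1, p3, p5} is acyclic, so L(M) is finite; the longest accepting path visits 3 useful states, giving maximum string length 2.
Counting accepting paths from p1 by length: 1 of length 0, 2 of length 2. Total 3.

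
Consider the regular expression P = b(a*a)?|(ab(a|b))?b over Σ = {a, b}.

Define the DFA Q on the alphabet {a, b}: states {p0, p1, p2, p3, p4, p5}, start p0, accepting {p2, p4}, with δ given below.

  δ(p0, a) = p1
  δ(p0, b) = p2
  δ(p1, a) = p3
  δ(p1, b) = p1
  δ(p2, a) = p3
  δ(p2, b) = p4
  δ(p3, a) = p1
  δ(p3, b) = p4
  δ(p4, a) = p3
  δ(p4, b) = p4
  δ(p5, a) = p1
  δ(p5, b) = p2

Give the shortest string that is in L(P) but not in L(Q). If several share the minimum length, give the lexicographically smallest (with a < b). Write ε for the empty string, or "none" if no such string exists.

The string ba is accepted by P but not by Q.
No shorter string lies in the difference, and ba is the lexicographically first length-2 string in L(P) \ L(Q).

ba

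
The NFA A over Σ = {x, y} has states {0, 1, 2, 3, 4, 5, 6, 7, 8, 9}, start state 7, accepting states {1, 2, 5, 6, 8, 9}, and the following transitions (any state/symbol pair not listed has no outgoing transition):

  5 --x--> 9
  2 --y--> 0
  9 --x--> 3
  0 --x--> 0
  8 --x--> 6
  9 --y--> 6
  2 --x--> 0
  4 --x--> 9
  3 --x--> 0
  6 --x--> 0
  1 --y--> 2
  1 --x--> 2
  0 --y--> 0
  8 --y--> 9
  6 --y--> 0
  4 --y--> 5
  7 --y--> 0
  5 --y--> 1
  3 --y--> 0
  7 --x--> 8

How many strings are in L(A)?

The useful subgraph on states {6, 7, 8, 9} is acyclic, so L(A) is finite; the longest accepting path visits 4 useful states, giving maximum string length 3.
Counting accepting paths from 7 by length: 1 of length 1, 2 of length 2, 1 of length 3. Total 4.

4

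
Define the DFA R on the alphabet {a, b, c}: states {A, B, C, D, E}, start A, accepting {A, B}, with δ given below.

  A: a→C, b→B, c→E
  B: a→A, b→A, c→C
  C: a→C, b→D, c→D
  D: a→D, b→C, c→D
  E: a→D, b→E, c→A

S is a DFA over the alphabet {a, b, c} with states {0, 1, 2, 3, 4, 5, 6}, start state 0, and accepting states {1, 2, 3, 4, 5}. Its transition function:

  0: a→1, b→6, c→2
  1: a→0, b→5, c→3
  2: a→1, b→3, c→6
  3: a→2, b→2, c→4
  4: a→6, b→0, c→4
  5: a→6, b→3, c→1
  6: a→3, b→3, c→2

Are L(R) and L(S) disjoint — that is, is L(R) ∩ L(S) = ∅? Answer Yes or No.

No

The string ba is accepted by both R and S.
Hence L(R) ∩ L(S) ≠ ∅.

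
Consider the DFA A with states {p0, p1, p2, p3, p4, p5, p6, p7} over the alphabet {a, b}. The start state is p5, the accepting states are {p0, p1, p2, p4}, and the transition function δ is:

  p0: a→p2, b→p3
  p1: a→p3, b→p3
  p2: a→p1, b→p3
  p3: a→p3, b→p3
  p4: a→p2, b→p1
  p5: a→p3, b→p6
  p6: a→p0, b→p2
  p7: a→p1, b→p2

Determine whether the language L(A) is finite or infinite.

finite

The useful states (reachable from p5 and able to reach an accepting state) are {p0, p1, p2, p5, p6}.
Restricted to these states the transition graph has no cycle, so every accepting path has bounded length and L is finite.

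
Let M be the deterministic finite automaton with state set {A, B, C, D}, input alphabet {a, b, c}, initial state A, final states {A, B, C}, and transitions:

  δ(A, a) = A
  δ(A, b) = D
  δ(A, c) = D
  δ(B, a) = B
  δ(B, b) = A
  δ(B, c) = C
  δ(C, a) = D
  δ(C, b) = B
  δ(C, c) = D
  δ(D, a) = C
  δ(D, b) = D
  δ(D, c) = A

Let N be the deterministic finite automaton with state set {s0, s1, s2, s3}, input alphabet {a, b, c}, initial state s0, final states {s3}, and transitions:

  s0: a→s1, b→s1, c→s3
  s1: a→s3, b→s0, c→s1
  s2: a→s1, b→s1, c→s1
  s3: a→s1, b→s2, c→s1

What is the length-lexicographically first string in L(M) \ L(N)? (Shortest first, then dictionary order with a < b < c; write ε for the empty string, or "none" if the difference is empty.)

The empty string ε is accepted by M but not by N.
Since ε is the unique shortest string, it is the required witness.

ε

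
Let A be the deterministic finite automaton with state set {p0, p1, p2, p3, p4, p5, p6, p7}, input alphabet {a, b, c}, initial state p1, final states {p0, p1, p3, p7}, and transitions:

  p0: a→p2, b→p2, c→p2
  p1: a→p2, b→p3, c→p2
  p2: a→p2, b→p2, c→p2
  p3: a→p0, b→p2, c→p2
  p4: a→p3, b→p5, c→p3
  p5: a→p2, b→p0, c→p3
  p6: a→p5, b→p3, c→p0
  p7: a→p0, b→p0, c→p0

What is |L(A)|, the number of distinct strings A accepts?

The useful subgraph on states {p0, p1, p3} is acyclic, so L(A) is finite; the longest accepting path visits 3 useful states, giving maximum string length 2.
Counting accepting paths from p1 by length: 1 of length 0, 1 of length 1, 1 of length 2. Total 3.

3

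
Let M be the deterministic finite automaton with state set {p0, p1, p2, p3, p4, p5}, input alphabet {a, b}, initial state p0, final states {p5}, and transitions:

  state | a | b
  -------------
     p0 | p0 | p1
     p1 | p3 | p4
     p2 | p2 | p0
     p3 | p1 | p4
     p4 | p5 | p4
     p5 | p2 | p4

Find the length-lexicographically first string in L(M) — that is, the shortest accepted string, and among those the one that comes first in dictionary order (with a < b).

bba

A breadth-first search from p0 reaches an accepting state first via the path p0 → p1 → p4 → p5 on input bba.
No string of length < 3 is accepted (BFS exhausts all shorter strings without reaching an accepting state), and bba is the lexicographically least accepting string of length 3.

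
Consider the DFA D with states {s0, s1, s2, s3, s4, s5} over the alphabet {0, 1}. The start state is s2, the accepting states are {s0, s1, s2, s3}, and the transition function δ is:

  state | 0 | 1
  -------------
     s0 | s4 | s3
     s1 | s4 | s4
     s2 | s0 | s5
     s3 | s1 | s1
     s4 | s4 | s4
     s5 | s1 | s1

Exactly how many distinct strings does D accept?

The useful subgraph on states {s0, s1, s2, s3, s5} is acyclic, so L(D) is finite; the longest accepting path visits 4 useful states, giving maximum string length 3.
Counting accepting paths from s2 by length: 1 of length 0, 1 of length 1, 3 of length 2, 2 of length 3. Total 7.

7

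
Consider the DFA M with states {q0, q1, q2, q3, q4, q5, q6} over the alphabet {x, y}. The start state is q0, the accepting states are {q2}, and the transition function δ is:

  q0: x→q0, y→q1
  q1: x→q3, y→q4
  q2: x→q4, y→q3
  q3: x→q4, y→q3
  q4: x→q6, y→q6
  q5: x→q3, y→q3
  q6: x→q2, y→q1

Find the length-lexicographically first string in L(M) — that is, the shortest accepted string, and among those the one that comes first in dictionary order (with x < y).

A breadth-first search from q0 reaches an accepting state first via the path q0 → q1 → q4 → q6 → q2 on input yyxx.
No string of length < 4 is accepted (BFS exhausts all shorter strings without reaching an accepting state), and yyxx is the lexicographically least accepting string of length 4.

yyxx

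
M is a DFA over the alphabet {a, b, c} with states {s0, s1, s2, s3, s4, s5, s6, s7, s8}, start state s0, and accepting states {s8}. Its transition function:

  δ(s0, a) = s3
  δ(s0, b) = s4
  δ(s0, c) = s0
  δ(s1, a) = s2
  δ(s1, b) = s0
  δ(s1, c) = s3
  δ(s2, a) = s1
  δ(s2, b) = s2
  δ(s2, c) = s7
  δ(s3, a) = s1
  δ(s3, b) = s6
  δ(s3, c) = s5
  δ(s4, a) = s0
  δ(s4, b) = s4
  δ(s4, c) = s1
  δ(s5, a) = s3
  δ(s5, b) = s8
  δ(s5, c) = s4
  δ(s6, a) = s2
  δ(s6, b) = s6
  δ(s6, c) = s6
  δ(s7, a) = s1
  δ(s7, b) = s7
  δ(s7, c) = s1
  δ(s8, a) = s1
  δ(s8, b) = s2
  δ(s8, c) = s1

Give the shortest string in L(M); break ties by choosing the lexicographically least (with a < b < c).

acb

A breadth-first search from s0 reaches an accepting state first via the path s0 → s3 → s5 → s8 on input acb.
No string of length < 3 is accepted (BFS exhausts all shorter strings without reaching an accepting state), and acb is the lexicographically least accepting string of length 3.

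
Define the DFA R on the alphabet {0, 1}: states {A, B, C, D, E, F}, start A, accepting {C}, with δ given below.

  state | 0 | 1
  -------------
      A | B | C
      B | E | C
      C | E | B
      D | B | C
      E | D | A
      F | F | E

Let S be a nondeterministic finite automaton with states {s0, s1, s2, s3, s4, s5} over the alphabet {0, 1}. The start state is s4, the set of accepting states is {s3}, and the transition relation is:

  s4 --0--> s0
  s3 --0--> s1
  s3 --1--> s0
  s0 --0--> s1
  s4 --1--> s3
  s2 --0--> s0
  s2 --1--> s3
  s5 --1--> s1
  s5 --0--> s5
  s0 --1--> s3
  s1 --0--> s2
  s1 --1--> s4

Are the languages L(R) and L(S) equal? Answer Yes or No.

Exploring the product automaton R × S from the start pair (A, s4), following both machines on each input symbol, reaches 5 state pairs: (A, s4), (B, s0), (C, s3), (E, s1), (D, s2).
R accepts in {C} and S accepts in {s3}. In every reachable pair the two components are either both accepting — (C, s3) — or both non-accepting, so no string is accepted by exactly one of the machines: L(R) \ L(S) and L(S) \ L(R) are both empty.
Hence every string is accepted by R iff it is accepted by S, and the two languages coincide.

Yes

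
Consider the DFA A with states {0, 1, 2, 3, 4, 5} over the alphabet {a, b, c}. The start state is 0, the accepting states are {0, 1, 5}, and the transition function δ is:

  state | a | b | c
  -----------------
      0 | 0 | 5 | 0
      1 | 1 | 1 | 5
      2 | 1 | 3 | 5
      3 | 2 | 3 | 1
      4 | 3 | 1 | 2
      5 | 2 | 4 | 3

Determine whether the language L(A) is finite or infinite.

State 0 is reachable from the start and can reach an accepting state, and it lies on the cycle 0 → 0.
Traversing that cycle any number of times yields accepted strings of unbounded length, so the language is infinite.

infinite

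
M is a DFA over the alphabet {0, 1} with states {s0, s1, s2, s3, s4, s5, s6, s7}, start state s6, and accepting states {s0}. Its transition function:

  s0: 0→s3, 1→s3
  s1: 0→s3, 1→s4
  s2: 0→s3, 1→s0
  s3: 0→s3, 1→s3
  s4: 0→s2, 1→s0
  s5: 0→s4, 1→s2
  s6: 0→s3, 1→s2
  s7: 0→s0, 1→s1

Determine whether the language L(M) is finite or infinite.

The useful states (reachable from s6 and able to reach an accepting state) are {s0, s2, s6}.
Restricted to these states the transition graph has no cycle, so every accepting path has bounded length and L is finite.

finite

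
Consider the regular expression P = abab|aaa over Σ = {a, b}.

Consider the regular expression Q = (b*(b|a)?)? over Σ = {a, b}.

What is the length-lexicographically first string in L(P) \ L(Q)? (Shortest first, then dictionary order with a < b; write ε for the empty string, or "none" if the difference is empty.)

The string aaa is accepted by P but not by Q.
No shorter string lies in the difference, and aaa is the lexicographically first length-3 string in L(P) \ L(Q).

aaa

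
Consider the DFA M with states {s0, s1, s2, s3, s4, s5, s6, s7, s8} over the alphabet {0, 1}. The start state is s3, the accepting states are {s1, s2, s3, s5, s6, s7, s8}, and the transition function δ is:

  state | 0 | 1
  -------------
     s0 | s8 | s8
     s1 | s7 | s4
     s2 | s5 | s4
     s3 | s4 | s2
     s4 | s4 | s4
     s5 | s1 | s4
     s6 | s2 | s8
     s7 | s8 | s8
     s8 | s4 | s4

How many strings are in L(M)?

7

The useful subgraph on states {s1, s2, s3, s5, s7, s8} is acyclic, so L(M) is finite; the longest accepting path visits 6 useful states, giving maximum string length 5.
Counting accepting paths from s3 by length: 1 of length 0, 1 of length 1, 1 of length 2, 1 of length 3, 1 of length 4, 2 of length 5. Total 7.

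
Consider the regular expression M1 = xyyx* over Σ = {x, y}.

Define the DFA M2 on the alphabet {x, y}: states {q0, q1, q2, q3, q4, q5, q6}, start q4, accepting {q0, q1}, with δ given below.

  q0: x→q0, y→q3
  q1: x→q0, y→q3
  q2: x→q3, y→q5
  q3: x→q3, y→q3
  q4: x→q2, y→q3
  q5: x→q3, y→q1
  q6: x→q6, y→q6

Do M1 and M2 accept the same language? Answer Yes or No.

Converting the expression M1 to a DFA (subset construction, then merging equivalent states) gives the minimal DFA with states {r0, r1, r2, r3, r4}, start state r0, accepting states {r4} and transitions r0: x→r1, y→r2; r1: x→r2, y→r3; r2: x→r2, y→r2; r3: x→r2, y→r4; r4: x→r4, y→r2.
Exploring the product automaton M1 × M2 from the start pair (r0, q4), following both machines on each input symbol, reaches 6 state pairs: (r0, q4), (r1, q2), (r2, q3), (r3, q5), (r4, q1), (r4, q0).
M1 accepts in {r4} and M2 accepts in {q0, q1}. In every reachable pair the two components are either both accepting — (r4, q1), (r4, q0) — or both non-accepting, so no string is accepted by exactly one of the machines: L(M1) \ L(M2) and L(M2) \ L(M1) are both empty.
Hence every string is accepted by M1 iff it is accepted by M2, and the two languages coincide.

Yes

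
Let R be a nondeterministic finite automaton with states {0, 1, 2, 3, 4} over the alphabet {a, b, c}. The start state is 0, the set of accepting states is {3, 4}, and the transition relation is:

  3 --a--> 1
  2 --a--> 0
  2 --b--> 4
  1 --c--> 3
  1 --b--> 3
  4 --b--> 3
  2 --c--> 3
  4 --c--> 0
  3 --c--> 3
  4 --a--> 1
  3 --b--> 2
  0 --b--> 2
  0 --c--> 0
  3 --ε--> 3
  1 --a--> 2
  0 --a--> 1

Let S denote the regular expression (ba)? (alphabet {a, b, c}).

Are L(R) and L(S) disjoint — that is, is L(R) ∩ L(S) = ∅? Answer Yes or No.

Yes

Converting the expression S to a DFA (subset construction, then merging equivalent states) gives the minimal DFA with states {s0, s1, s2, s3}, start state s0, accepting states {s0, s3} and transitions s0: a→s1, b→s2, c→s1; s1: a→s1, b→s1, c→s1; s2: a→s3, b→s1, c→s1; s3: a→s1, b→s1, c→s1.
Exploring the product automaton R × S from the start pair (0, s0), following both machines on each input symbol, reaches 8 state pairs: (0, s0), (1, s1), (2, s2), (0, s1), (2, s1), (3, s1), (0, s3), (4, s1).
R accepts in {3, 4} and S accepts in {s0, s3}; no reachable pair has both components accepting, so no string drives both machines to acceptance simultaneously and L(R) ∩ L(S) = ∅.
So no string is accepted by both, and the intersection is empty.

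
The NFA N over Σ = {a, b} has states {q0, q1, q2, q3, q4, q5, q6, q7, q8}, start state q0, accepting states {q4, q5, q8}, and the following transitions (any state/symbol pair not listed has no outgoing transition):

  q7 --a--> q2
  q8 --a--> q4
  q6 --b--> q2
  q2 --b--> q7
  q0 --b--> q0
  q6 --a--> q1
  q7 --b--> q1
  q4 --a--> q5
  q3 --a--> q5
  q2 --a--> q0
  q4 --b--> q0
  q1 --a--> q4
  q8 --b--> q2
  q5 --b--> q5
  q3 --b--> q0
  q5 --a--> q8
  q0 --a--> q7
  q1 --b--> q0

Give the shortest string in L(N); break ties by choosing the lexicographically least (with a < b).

aba

A breadth-first search from q0 reaches an accepting state first via the path q0 → q7 → q1 → q4 on input aba.
No string of length < 3 is accepted (BFS exhausts all shorter strings without reaching an accepting state), and aba is the lexicographically least accepting string of length 3.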